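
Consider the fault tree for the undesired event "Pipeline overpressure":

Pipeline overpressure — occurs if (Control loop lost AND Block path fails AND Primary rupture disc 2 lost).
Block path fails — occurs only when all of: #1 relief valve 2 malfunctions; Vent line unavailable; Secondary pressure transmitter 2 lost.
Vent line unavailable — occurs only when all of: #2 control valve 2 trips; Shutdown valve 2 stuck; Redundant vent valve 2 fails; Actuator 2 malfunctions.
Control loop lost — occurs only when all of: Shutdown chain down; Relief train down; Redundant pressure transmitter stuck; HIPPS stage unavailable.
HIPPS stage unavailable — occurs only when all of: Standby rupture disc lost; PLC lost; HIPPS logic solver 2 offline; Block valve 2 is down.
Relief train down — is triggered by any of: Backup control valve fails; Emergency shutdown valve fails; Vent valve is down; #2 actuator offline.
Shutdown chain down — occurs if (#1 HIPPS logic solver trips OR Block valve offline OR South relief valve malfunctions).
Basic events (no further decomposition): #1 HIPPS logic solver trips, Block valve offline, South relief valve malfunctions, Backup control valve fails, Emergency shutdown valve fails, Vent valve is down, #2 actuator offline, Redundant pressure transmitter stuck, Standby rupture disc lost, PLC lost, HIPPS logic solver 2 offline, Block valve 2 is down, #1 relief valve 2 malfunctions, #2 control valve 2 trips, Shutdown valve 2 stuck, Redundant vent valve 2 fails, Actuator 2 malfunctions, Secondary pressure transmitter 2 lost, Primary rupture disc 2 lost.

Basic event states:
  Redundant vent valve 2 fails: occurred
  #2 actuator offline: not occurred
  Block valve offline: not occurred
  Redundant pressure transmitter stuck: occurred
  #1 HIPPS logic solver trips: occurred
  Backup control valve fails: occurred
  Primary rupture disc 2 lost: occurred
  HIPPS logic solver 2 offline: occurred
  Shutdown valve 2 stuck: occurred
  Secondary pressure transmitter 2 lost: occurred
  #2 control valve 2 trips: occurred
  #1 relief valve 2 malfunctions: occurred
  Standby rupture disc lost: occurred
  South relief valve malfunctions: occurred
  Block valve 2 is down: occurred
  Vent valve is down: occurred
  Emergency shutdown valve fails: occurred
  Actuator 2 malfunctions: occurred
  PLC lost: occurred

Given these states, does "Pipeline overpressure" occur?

Yes

Shutdown chain down [OR]: #1 HIPPS logic solver trips=occurs, Block valve offline=not, South relief valve malfunctions=occurs → at least one input occurs → occurs.
Relief train down [OR]: Backup control valve fails=occurs, Emergency shutdown valve fails=occurs, Vent valve is down=occurs, #2 actuator offline=not → at least one input occurs → occurs.
HIPPS stage unavailable [AND]: Standby rupture disc lost=occurs, PLC lost=occurs, HIPPS logic solver 2 offline=occurs, Block valve 2 is down=occurs → all inputs occur → occurs.
Control loop lost [AND]: Shutdown chain down=occurs, Relief train down=occurs, Redundant pressure transmitter stuck=occurs, HIPPS stage unavailable=occurs → all inputs occur → occurs.
Vent line unavailable [AND]: #2 control valve 2 trips=occurs, Shutdown valve 2 stuck=occurs, Redundant vent valve 2 fails=occurs, Actuator 2 malfunctions=occurs → all inputs occur → occurs.
Block path fails [AND]: #1 relief valve 2 malfunctions=occurs, Vent line unavailable=occurs, Secondary pressure transmitter 2 lost=occurs → all inputs occur → occurs.
Pipeline overpressure [AND]: Control loop lost=occurs, Block path fails=occurs, Primary rupture disc 2 lost=occurs → all inputs occur → occurs.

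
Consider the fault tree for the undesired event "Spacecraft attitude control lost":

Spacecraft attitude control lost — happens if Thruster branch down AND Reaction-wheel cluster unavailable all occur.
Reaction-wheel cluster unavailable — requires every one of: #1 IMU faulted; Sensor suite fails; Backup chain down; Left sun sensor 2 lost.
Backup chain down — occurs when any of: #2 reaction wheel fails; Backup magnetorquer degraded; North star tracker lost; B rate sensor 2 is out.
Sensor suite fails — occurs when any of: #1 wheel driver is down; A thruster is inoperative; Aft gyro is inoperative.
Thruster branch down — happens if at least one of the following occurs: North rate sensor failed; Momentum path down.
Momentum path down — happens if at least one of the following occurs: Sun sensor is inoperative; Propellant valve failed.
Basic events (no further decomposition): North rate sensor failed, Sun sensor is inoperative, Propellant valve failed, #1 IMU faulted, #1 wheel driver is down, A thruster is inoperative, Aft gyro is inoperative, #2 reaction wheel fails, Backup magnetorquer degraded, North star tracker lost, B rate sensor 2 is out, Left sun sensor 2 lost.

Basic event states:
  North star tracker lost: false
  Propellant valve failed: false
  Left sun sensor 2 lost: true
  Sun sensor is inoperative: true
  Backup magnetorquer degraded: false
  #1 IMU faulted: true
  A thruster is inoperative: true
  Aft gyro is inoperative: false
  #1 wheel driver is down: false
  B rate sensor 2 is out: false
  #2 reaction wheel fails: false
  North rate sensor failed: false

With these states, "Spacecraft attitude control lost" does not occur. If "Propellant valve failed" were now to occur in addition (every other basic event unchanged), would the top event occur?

Counterfactual: set "Propellant valve failed" to occurred.
Momentum path down [OR]: Sun sensor is inoperative=occurs, Propellant valve failed=occurs → at least one input occurs → occurs.
Thruster branch down [OR]: North rate sensor failed=not, Momentum path down=occurs → at least one input occurs → occurs.
Sensor suite fails [OR]: #1 wheel driver is down=not, A thruster is inoperative=occurs, Aft gyro is inoperative=not → at least one input occurs → occurs.
Backup chain down [OR]: #2 reaction wheel fails=not, Backup magnetorquer degraded=not, North star tracker lost=not, B rate sensor 2 is out=not → no input occurs → does not occur.
Reaction-wheel cluster unavailable [AND]: #1 IMU faulted=occurs, Sensor suite fails=occurs, Backup chain down=not, Left sun sensor 2 lost=occurs → not all inputs occur → does not occur.
Spacecraft attitude control lost [AND]: Thruster branch down=occurs, Reaction-wheel cluster unavailable=not → not all inputs occur → does not occur.

No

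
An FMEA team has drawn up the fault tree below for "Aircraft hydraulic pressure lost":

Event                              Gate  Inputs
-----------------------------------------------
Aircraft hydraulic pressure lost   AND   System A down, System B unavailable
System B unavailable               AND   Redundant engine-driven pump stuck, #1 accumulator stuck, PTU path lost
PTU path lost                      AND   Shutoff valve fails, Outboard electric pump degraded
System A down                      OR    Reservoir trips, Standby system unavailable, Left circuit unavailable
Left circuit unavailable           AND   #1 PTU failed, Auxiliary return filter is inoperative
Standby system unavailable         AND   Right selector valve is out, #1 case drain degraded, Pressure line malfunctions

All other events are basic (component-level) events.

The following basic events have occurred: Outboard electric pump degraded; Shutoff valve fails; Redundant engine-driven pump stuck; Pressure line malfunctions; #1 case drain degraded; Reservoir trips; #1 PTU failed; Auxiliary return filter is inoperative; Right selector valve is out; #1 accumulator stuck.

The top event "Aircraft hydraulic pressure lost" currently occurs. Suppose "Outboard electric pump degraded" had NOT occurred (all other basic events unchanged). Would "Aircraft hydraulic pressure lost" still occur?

Counterfactual: set "Outboard electric pump degraded" to not occurred.
Standby system unavailable [AND]: Right selector valve is out=occurs, #1 case drain degraded=occurs, Pressure line malfunctions=occurs → all inputs occur → occurs.
Left circuit unavailable [AND]: #1 PTU failed=occurs, Auxiliary return filter is inoperative=occurs → all inputs occur → occurs.
System A down [OR]: Reservoir trips=occurs, Standby system unavailable=occurs, Left circuit unavailable=occurs → at least one input occurs → occurs.
PTU path lost [AND]: Shutoff valve fails=occurs, Outboard electric pump degraded=not → not all inputs occur → does not occur.
System B unavailable [AND]: Redundant engine-driven pump stuck=occurs, #1 accumulator stuck=occurs, PTU path lost=not → not all inputs occur → does not occur.
Aircraft hydraulic pressure lost [AND]: System A down=occurs, System B unavailable=not → not all inputs occur → does not occur.

No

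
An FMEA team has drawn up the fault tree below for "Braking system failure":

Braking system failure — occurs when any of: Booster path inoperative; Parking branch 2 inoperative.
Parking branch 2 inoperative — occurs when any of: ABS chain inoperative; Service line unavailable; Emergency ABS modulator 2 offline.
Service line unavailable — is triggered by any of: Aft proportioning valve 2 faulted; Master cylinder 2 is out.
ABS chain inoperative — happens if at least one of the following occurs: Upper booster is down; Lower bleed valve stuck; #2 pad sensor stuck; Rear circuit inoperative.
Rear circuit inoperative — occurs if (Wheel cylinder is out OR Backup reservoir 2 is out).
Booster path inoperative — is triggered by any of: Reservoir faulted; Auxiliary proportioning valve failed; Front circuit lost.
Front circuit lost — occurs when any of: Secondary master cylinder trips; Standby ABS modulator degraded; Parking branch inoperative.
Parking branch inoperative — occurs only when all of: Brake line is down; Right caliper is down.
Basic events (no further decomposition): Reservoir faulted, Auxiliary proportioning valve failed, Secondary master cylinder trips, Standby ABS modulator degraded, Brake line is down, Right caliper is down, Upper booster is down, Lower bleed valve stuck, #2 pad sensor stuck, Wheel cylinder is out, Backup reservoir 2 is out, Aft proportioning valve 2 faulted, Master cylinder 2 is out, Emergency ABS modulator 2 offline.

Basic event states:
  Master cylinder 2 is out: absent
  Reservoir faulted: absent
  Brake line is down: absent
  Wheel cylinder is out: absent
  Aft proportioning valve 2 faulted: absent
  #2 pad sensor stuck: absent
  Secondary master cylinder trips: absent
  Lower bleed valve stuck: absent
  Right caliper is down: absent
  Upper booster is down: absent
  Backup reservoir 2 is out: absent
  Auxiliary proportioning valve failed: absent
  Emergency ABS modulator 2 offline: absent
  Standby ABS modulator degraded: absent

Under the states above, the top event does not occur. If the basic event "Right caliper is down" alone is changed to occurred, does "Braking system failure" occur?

Counterfactual: set "Right caliper is down" to occurred.
Parking branch inoperative [AND]: Brake line is down=not, Right caliper is down=occurs → not all inputs occur → does not occur.
Front circuit lost [OR]: Secondary master cylinder trips=not, Standby ABS modulator degraded=not, Parking branch inoperative=not → no input occurs → does not occur.
Booster path inoperative [OR]: Reservoir faulted=not, Auxiliary proportioning valve failed=not, Front circuit lost=not → no input occurs → does not occur.
Rear circuit inoperative [OR]: Wheel cylinder is out=not, Backup reservoir 2 is out=not → no input occurs → does not occur.
ABS chain inoperative [OR]: Upper booster is down=not, Lower bleed valve stuck=not, #2 pad sensor stuck=not, Rear circuit inoperative=not → no input occurs → does not occur.
Service line unavailable [OR]: Aft proportioning valve 2 faulted=not, Master cylinder 2 is out=not → no input occurs → does not occur.
Parking branch 2 inoperative [OR]: ABS chain inoperative=not, Service line unavailable=not, Emergency ABS modulator 2 offline=not → no input occurs → does not occur.
Braking system failure [OR]: Booster path inoperative=not, Parking branch 2 inoperative=not → no input occurs → does not occur.

No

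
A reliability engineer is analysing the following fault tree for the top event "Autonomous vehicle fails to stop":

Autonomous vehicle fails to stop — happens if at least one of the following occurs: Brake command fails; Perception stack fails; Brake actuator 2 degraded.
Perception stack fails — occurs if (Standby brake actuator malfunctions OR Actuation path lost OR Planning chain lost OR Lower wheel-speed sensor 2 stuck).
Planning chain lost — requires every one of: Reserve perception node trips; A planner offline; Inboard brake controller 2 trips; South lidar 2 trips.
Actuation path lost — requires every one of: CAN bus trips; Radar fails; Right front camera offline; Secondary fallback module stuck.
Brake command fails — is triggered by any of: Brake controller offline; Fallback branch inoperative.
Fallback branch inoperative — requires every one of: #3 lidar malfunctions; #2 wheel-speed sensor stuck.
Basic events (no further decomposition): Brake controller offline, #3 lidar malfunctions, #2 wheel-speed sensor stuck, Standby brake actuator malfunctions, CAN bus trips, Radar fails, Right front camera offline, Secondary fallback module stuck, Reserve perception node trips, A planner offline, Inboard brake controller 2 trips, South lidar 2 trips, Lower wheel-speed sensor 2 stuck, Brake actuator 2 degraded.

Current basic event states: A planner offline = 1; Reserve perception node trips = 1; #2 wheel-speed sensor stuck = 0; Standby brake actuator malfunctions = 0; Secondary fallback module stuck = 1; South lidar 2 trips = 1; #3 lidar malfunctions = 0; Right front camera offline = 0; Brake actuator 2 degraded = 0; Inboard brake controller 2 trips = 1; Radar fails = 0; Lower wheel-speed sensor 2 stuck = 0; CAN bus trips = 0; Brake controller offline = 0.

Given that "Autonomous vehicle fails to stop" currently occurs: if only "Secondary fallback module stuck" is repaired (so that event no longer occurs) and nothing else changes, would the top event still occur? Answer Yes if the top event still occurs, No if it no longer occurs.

Yes

Counterfactual: set "Secondary fallback module stuck" to not occurred.
Fallback branch inoperative [AND]: #3 lidar malfunctions=not, #2 wheel-speed sensor stuck=not → not all inputs occur → does not occur.
Brake command fails [OR]: Brake controller offline=not, Fallback branch inoperative=not → no input occurs → does not occur.
Actuation path lost [AND]: CAN bus trips=not, Radar fails=not, Right front camera offline=not, Secondary fallback module stuck=not → not all inputs occur → does not occur.
Planning chain lost [AND]: Reserve perception node trips=occurs, A planner offline=occurs, Inboard brake controller 2 trips=occurs, South lidar 2 trips=occurs → all inputs occur → occurs.
Perception stack fails [OR]: Standby brake actuator malfunctions=not, Actuation path lost=not, Planning chain lost=occurs, Lower wheel-speed sensor 2 stuck=not → at least one input occurs → occurs.
Autonomous vehicle fails to stop [OR]: Brake command fails=not, Perception stack fails=occurs, Brake actuator 2 degraded=not → at least one input occurs → occurs.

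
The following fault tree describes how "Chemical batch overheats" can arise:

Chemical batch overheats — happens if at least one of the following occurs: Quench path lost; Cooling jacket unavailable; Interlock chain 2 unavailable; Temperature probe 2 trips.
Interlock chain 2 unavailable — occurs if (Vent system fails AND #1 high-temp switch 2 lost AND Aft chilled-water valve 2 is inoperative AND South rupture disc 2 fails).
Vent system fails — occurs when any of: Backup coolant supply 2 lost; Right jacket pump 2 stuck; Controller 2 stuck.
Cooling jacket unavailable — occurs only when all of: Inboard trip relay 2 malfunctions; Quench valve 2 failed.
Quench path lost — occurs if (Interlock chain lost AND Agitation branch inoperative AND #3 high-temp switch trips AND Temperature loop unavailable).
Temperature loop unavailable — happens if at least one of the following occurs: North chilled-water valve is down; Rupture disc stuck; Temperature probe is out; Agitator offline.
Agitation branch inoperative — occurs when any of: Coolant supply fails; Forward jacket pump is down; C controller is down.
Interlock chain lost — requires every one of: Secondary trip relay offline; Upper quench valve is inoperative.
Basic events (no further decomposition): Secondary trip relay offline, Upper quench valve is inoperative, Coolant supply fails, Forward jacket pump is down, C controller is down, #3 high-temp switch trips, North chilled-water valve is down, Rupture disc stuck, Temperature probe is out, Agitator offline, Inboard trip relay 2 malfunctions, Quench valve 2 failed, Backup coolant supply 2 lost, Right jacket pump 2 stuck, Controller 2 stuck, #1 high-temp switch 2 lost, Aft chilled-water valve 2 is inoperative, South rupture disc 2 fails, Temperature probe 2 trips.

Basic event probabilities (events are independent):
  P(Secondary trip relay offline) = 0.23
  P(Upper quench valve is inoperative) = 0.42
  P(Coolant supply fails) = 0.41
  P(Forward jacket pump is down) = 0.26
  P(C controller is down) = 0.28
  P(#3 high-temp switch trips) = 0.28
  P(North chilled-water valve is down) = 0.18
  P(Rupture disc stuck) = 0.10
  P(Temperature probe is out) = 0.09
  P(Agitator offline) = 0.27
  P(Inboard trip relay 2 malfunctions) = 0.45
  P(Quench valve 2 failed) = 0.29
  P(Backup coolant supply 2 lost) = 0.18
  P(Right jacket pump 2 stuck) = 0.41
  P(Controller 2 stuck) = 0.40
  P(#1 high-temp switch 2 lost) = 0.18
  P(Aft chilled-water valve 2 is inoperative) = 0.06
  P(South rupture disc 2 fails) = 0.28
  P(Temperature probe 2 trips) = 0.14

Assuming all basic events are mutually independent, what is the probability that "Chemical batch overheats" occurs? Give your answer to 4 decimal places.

0.2609

P(Interlock chain lost) [AND] = 0.23 × 0.42 = 0.096600
P(Agitation branch inoperative) [OR] = 1 − (1−0.41) × (1−0.26) × (1−0.28) = 0.685648
P(Temperature loop unavailable) [OR] = 1 − (1−0.18) × (1−0.10) × (1−0.09) × (1−0.27) = 0.509747
P(Quench path lost) [AND] = 0.096600 × 0.685648 × 0.28 × 0.509747 = 0.009453
P(Cooling jacket unavailable) [AND] = 0.45 × 0.29 = 0.130500
P(Vent system fails) [OR] = 1 − (1−0.18) × (1−0.41) × (1−0.40) = 0.709720
P(Interlock chain 2 unavailable) [AND] = 0.709720 × 0.18 × 0.06 × 0.28 = 0.002146
P(Chemical batch overheats) [OR] = 1 − (1−0.009453) × (1−0.130500) × (1−0.002146) × (1−0.14) = 0.260888
Rounded to 4 decimal places: P(Chemical batch overheats) ≈ 0.2609.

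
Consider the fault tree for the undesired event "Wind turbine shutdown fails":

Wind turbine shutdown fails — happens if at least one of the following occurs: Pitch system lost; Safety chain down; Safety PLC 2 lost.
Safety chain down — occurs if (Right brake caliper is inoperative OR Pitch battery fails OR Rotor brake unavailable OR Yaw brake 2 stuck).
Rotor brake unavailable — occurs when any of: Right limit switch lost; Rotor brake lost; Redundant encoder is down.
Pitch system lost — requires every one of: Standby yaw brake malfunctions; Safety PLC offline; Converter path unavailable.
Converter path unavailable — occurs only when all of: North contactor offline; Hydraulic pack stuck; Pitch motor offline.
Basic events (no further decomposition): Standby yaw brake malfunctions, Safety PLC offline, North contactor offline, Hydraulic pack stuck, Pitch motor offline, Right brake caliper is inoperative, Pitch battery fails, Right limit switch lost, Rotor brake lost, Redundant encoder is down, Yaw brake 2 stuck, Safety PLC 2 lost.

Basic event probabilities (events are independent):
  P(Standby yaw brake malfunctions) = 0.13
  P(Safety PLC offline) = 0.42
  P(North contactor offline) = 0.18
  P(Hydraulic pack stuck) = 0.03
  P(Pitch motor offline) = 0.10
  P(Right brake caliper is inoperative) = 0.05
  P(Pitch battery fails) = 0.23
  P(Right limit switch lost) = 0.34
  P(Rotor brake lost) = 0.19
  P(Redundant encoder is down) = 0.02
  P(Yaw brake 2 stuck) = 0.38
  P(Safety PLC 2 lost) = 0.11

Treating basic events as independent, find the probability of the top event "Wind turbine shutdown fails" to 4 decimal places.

0.7885

P(Converter path unavailable) [AND] = 0.18 × 0.03 × 0.10 = 0.000540
P(Pitch system lost) [AND] = 0.13 × 0.42 × 0.000540 = 0.000029
P(Rotor brake unavailable) [OR] = 1 − (1−0.34) × (1−0.19) × (1−0.02) = 0.476092
P(Safety chain down) [OR] = 1 − (1−0.05) × (1−0.23) × (1−0.476092) × (1−0.38) = 0.762392
P(Wind turbine shutdown fails) [OR] = 1 − (1−0.000029) × (1−0.762392) × (1−0.11) = 0.788535
Rounded to 4 decimal places: P(Wind turbine shutdown fails) ≈ 0.7885.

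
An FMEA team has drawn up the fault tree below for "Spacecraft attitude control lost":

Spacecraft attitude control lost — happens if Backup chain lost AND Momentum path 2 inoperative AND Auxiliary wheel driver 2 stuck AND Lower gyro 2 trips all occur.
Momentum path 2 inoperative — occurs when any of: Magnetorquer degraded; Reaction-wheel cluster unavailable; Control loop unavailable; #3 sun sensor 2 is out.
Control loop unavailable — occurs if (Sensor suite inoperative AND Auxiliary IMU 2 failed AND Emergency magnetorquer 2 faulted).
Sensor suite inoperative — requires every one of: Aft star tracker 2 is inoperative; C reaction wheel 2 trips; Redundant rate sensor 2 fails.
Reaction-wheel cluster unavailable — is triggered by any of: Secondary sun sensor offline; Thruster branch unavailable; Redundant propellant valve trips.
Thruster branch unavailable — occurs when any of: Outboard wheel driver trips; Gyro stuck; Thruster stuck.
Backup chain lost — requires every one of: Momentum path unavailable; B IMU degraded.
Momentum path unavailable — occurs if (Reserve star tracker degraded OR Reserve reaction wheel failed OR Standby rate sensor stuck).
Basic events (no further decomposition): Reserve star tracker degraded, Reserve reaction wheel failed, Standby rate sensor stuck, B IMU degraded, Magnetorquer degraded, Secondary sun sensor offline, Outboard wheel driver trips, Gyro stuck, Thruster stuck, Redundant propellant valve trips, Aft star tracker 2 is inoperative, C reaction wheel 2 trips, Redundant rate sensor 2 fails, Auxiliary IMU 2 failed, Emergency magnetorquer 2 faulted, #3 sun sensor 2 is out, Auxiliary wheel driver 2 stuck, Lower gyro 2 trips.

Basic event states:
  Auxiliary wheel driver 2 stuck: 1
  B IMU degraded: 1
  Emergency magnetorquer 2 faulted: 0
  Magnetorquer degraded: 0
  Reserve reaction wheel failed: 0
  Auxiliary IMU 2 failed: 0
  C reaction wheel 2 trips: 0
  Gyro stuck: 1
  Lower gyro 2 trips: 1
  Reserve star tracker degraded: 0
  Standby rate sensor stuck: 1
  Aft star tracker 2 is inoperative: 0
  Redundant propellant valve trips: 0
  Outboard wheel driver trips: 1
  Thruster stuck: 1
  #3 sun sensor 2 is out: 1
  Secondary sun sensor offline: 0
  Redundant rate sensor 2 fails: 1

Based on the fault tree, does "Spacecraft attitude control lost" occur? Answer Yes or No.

Yes

Momentum path unavailable [OR]: Reserve star tracker degraded=not, Reserve reaction wheel failed=not, Standby rate sensor stuck=occurs → at least one input occurs → occurs.
Backup chain lost [AND]: Momentum path unavailable=occurs, B IMU degraded=occurs → all inputs occur → occurs.
Thruster branch unavailable [OR]: Outboard wheel driver trips=occurs, Gyro stuck=occurs, Thruster stuck=occurs → at least one input occurs → occurs.
Reaction-wheel cluster unavailable [OR]: Secondary sun sensor offline=not, Thruster branch unavailable=occurs, Redundant propellant valve trips=not → at least one input occurs → occurs.
Sensor suite inoperative [AND]: Aft star tracker 2 is inoperative=not, C reaction wheel 2 trips=not, Redundant rate sensor 2 fails=occurs → not all inputs occur → does not occur.
Control loop unavailable [AND]: Sensor suite inoperative=not, Auxiliary IMU 2 failed=not, Emergency magnetorquer 2 faulted=not → not all inputs occur → does not occur.
Momentum path 2 inoperative [OR]: Magnetorquer degraded=not, Reaction-wheel cluster unavailable=occurs, Control loop unavailable=not, #3 sun sensor 2 is out=occurs → at least one input occurs → occurs.
Spacecraft attitude control lost [AND]: Backup chain lost=occurs, Momentum path 2 inoperative=occurs, Auxiliary wheel driver 2 stuck=occurs, Lower gyro 2 trips=occurs → all inputs occur → occurs.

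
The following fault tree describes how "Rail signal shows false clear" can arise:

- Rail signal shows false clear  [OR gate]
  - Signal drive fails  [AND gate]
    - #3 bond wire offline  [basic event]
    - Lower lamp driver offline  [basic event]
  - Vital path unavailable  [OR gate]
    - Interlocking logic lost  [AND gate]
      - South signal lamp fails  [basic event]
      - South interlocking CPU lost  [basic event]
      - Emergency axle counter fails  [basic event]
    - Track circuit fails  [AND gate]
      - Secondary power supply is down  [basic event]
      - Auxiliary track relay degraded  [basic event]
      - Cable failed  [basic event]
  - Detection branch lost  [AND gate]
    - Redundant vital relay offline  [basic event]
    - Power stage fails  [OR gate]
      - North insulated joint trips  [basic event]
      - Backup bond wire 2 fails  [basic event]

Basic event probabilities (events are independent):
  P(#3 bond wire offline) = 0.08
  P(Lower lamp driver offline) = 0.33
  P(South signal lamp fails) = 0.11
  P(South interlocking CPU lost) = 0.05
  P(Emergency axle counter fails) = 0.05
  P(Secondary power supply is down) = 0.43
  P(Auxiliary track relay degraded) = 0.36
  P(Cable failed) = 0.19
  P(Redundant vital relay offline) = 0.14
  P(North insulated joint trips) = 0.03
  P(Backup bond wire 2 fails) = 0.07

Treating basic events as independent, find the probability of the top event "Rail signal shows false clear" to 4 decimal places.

P(Signal drive fails) [AND] = 0.08 × 0.33 = 0.026400
P(Interlocking logic lost) [AND] = 0.11 × 0.05 × 0.05 = 0.000275
P(Track circuit fails) [AND] = 0.43 × 0.36 × 0.19 = 0.029412
P(Vital path unavailable) [OR] = 1 − (1−0.000275) × (1−0.029412) = 0.029679
P(Power stage fails) [OR] = 1 − (1−0.03) × (1−0.07) = 0.097900
P(Detection branch lost) [AND] = 0.14 × 0.097900 = 0.013706
P(Rail signal shows false clear) [OR] = 1 − (1−0.026400) × (1−0.029679) × (1−0.013706) = 0.068244
Rounded to 4 decimal places: P(Rail signal shows false clear) ≈ 0.0682.

0.0682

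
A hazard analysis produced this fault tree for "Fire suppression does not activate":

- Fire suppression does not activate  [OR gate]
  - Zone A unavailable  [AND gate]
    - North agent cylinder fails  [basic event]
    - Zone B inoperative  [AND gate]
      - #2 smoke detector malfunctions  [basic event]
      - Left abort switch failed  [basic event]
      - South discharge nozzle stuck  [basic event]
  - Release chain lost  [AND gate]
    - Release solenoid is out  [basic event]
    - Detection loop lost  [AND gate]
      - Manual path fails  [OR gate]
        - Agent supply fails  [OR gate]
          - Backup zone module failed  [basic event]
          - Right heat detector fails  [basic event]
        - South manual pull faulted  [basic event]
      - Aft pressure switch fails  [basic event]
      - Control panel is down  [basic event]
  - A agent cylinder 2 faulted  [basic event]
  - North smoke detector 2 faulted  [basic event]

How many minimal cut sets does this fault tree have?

6

Zone B inoperative [AND]: one cut set from each child combined → 1 × 1 × 1 = 1 cut set(s).
Zone A unavailable [AND]: one cut set from each child combined → 1 × 1 = 1 cut set(s).
Agent supply fails [OR]: union of children's cut sets → 2 cut set(s).
Manual path fails [OR]: union of children's cut sets → 3 cut set(s).
Detection loop lost [AND]: one cut set from each child combined → 3 × 1 × 1 = 3 cut set(s).
Release chain lost [AND]: one cut set from each child combined → 1 × 3 = 3 cut set(s).
Fire suppression does not activate [OR]: union of children's cut sets → 6 cut set(s).
Minimal cut sets: {#2 smoke detector malfunctions, Left abort switch failed, North agent cylinder fails, South discharge nozzle stuck}; {Aft pressure switch fails, Backup zone module failed, Control panel is down, Release solenoid is out}; {Aft pressure switch fails, Control panel is down, Release solenoid is out, Right heat detector fails}; {Aft pressure switch fails, Control panel is down, Release solenoid is out, South manual pull faulted}; {A agent cylinder 2 faulted}; {North smoke detector 2 faulted}.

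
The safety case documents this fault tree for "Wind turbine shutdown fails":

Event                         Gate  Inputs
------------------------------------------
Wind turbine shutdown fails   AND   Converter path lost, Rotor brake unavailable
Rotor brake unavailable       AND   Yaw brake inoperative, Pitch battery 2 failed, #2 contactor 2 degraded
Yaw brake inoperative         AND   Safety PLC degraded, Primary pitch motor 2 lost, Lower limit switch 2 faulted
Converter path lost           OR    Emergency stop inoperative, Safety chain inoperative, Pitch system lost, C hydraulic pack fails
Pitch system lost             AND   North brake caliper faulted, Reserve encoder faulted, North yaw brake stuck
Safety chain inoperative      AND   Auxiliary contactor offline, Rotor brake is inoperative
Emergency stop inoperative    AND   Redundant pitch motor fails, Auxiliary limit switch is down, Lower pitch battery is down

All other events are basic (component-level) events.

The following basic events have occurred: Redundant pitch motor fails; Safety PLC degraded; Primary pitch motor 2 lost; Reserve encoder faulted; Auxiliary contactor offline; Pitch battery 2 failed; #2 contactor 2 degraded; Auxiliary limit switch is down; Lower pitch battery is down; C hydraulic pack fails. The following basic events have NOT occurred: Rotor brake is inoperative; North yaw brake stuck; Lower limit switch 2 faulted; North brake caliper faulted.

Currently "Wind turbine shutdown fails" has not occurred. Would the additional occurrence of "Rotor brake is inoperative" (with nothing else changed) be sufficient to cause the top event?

Counterfactual: set "Rotor brake is inoperative" to occurred.
Emergency stop inoperative [AND]: Redundant pitch motor fails=occurs, Auxiliary limit switch is down=occurs, Lower pitch battery is down=occurs → all inputs occur → occurs.
Safety chain inoperative [AND]: Auxiliary contactor offline=occurs, Rotor brake is inoperative=occurs → all inputs occur → occurs.
Pitch system lost [AND]: North brake caliper faulted=not, Reserve encoder faulted=occurs, North yaw brake stuck=not → not all inputs occur → does not occur.
Converter path lost [OR]: Emergency stop inoperative=occurs, Safety chain inoperative=occurs, Pitch system lost=not, C hydraulic pack fails=occurs → at least one input occurs → occurs.
Yaw brake inoperative [AND]: Safety PLC degraded=occurs, Primary pitch motor 2 lost=occurs, Lower limit switch 2 faulted=not → not all inputs occur → does not occur.
Rotor brake unavailable [AND]: Yaw brake inoperative=not, Pitch battery 2 failed=occurs, #2 contactor 2 degraded=occurs → not all inputs occur → does not occur.
Wind turbine shutdown fails [AND]: Converter path lost=occurs, Rotor brake unavailable=not → not all inputs occur → does not occur.

No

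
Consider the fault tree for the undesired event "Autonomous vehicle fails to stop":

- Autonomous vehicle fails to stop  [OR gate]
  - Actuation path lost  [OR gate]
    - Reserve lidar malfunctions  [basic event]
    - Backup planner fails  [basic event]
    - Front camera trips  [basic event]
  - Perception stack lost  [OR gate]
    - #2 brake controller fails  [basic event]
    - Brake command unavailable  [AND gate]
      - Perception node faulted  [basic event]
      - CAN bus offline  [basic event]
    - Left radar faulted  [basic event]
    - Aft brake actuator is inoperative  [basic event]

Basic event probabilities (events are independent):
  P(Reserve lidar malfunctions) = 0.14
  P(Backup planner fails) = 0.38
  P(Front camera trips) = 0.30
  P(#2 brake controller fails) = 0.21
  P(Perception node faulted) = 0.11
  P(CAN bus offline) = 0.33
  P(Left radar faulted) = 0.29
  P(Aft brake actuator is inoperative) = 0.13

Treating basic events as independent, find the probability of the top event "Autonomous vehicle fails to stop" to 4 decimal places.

0.8245

P(Actuation path lost) [OR] = 1 − (1−0.14) × (1−0.38) × (1−0.30) = 0.626760
P(Brake command unavailable) [AND] = 0.11 × 0.33 = 0.036300
P(Perception stack lost) [OR] = 1 − (1−0.21) × (1−0.036300) × (1−0.29) × (1−0.13) = 0.529731
P(Autonomous vehicle fails to stop) [OR] = 1 − (1−0.626760) × (1−0.529731) = 0.824477
Rounded to 4 decimal places: P(Autonomous vehicle fails to stop) ≈ 0.8245.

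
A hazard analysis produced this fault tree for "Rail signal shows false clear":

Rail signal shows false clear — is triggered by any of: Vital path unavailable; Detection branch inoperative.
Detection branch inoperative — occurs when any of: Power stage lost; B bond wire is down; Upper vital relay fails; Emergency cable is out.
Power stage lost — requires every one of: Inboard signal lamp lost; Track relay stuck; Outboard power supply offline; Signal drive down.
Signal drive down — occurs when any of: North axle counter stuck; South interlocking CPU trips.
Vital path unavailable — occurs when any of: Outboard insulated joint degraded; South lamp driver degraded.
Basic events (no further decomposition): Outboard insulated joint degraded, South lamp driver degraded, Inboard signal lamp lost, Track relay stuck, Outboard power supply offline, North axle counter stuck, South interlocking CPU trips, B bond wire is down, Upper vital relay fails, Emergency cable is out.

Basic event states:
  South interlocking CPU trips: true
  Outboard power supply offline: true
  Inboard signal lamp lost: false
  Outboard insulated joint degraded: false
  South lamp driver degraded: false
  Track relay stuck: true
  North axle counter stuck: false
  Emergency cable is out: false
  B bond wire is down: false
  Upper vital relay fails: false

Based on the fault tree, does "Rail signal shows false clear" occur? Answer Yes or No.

Vital path unavailable [OR]: Outboard insulated joint degraded=not, South lamp driver degraded=not → no input occurs → does not occur.
Signal drive down [OR]: North axle counter stuck=not, South interlocking CPU trips=occurs → at least one input occurs → occurs.
Power stage lost [AND]: Inboard signal lamp lost=not, Track relay stuck=occurs, Outboard power supply offline=occurs, Signal drive down=occurs → not all inputs occur → does not occur.
Detection branch inoperative [OR]: Power stage lost=not, B bond wire is down=not, Upper vital relay fails=not, Emergency cable is out=not → no input occurs → does not occur.
Rail signal shows false clear [OR]: Vital path unavailable=not, Detection branch inoperative=not → no input occurs → does not occur.

No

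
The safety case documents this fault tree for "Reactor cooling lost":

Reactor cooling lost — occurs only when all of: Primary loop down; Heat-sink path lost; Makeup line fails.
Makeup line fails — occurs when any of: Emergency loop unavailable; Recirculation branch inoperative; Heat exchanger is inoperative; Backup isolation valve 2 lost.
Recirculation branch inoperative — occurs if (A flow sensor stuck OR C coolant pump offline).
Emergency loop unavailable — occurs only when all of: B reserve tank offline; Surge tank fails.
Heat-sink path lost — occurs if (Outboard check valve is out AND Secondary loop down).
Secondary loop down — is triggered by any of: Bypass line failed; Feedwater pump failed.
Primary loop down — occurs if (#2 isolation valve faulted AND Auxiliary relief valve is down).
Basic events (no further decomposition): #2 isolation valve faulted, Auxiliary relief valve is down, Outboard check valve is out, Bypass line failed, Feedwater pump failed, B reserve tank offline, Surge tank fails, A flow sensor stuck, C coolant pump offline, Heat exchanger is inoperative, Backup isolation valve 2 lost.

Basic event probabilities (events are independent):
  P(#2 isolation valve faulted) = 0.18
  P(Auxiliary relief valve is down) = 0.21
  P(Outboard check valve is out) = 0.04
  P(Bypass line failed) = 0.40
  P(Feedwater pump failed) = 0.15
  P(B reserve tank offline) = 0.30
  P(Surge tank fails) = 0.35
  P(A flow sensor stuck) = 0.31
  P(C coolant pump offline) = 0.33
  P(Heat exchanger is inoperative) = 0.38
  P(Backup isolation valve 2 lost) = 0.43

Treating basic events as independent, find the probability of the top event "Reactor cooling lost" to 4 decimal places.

P(Primary loop down) [AND] = 0.18 × 0.21 = 0.037800
P(Secondary loop down) [OR] = 1 − (1−0.40) × (1−0.15) = 0.490000
P(Heat-sink path lost) [AND] = 0.04 × 0.490000 = 0.019600
P(Emergency loop unavailable) [AND] = 0.30 × 0.35 = 0.105000
P(Recirculation branch inoperative) [OR] = 1 − (1−0.31) × (1−0.33) = 0.537700
P(Makeup line fails) [OR] = 1 − (1−0.105000) × (1−0.537700) × (1−0.38) × (1−0.43) = 0.853778
P(Reactor cooling lost) [AND] = 0.037800 × 0.019600 × 0.853778 = 0.000633
Rounded to 4 decimal places: P(Reactor cooling lost) ≈ 0.0006.

0.0006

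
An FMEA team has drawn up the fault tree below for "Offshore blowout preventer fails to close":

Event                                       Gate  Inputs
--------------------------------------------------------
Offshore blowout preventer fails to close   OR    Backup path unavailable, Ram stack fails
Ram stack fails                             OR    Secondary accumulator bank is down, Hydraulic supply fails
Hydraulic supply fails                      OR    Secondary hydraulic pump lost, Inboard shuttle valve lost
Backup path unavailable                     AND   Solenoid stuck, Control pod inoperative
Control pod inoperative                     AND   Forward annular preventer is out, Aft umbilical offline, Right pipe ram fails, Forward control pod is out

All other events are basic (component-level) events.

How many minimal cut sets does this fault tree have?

Control pod inoperative [AND]: one cut set from each child combined → 1 × 1 × 1 × 1 = 1 cut set(s).
Backup path unavailable [AND]: one cut set from each child combined → 1 × 1 = 1 cut set(s).
Hydraulic supply fails [OR]: union of children's cut sets → 2 cut set(s).
Ram stack fails [OR]: union of children's cut sets → 3 cut set(s).
Offshore blowout preventer fails to close [OR]: union of children's cut sets → 4 cut set(s).
Minimal cut sets: {Aft umbilical offline, Forward annular preventer is out, Forward control pod is out, Right pipe ram fails, Solenoid stuck}; {Secondary accumulator bank is down}; {Secondary hydraulic pump lost}; {Inboard shuttle valve lost}.

4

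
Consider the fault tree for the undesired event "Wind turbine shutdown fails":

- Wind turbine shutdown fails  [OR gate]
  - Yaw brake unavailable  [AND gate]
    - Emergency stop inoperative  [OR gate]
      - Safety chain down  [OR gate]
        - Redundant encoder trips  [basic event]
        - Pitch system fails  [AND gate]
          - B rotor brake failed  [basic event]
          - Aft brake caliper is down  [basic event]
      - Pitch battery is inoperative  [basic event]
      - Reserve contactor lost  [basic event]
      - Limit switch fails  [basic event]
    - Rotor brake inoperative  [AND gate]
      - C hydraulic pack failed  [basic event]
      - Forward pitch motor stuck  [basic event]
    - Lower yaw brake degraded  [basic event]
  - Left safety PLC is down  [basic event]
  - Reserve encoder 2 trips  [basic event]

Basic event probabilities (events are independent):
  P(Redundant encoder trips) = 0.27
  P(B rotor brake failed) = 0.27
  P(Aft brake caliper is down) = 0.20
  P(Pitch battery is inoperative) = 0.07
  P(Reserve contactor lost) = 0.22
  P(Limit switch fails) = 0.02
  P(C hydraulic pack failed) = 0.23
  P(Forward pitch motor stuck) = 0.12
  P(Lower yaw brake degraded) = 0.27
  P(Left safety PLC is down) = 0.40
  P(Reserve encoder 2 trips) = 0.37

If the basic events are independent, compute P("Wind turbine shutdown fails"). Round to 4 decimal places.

0.6234

P(Pitch system fails) [AND] = 0.27 × 0.20 = 0.054000
P(Safety chain down) [OR] = 1 − (1−0.27) × (1−0.054000) = 0.309420
P(Emergency stop inoperative) [OR] = 1 − (1−0.309420) × (1−0.07) × (1−0.22) × (1−0.02) = 0.509072
P(Rotor brake inoperative) [AND] = 0.23 × 0.12 = 0.027600
P(Yaw brake unavailable) [AND] = 0.509072 × 0.027600 × 0.27 = 0.003794
P(Wind turbine shutdown fails) [OR] = 1 − (1−0.003794) × (1−0.40) × (1−0.37) = 0.623434
Rounded to 4 decimal places: P(Wind turbine shutdown fails) ≈ 0.6234.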